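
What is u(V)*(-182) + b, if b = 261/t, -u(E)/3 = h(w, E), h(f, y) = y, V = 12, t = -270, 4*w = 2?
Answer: 196531/30 ≈ 6551.0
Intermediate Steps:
w = 1/2 (w = (1/4)*2 = 1/2 ≈ 0.50000)
u(E) = -3*E
b = -29/30 (b = 261/(-270) = 261*(-1/270) = -29/30 ≈ -0.96667)
u(V)*(-182) + b = -3*12*(-182) - 29/30 = -36*(-182) - 29/30 = 6552 - 29/30 = 196531/30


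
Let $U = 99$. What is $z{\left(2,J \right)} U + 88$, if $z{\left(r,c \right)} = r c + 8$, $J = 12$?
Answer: $3256$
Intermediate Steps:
$z{\left(r,c \right)} = 8 + c r$ ($z{\left(r,c \right)} = c r + 8 = 8 + c r$)
$z{\left(2,J \right)} U + 88 = \left(8 + 12 \cdot 2\right) 99 + 88 = \left(8 + 24\right) 99 + 88 = 32 \cdot 99 + 88 = 3168 + 88 = 3256$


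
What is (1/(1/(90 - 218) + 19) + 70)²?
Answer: 29001408804/5909761 ≈ 4907.4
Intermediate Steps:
(1/(1/(90 - 218) + 19) + 70)² = (1/(1/(-128) + 19) + 70)² = (1/(-1/128 + 19) + 70)² = (1/(2431/128) + 70)² = (128/2431 + 70)² = (170298/2431)² = 29001408804/5909761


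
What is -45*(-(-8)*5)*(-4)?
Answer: 7200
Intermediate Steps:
-45*(-(-8)*5)*(-4) = -45*(-4*(-10))*(-4) = -1800*(-4) = -45*(-160) = 7200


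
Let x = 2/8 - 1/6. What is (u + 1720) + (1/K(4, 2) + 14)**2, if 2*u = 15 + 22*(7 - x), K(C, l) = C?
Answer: 96319/48 ≈ 2006.6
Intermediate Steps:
x = 1/12 (x = 2*(1/8) - 1*1/6 = 1/4 - 1/6 = 1/12 ≈ 0.083333)
u = 1003/12 (u = (15 + 22*(7 - 1*1/12))/2 = (15 + 22*(7 - 1/12))/2 = (15 + 22*(83/12))/2 = (15 + 913/6)/2 = (1/2)*(1003/6) = 1003/12 ≈ 83.583)
(u + 1720) + (1/K(4, 2) + 14)**2 = (1003/12 + 1720) + (1/4 + 14)**2 = 21643/12 + (1/4 + 14)**2 = 21643/12 + (57/4)**2 = 21643/12 + 3249/16 = 96319/48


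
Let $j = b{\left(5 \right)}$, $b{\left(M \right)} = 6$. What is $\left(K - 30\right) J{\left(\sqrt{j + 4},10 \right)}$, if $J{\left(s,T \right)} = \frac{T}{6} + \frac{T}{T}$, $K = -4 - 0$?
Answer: $- \frac{272}{3} \approx -90.667$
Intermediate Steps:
$j = 6$
$K = -4$ ($K = -4 + 0 = -4$)
$J{\left(s,T \right)} = 1 + \frac{T}{6}$ ($J{\left(s,T \right)} = T \frac{1}{6} + 1 = \frac{T}{6} + 1 = 1 + \frac{T}{6}$)
$\left(K - 30\right) J{\left(\sqrt{j + 4},10 \right)} = \left(-4 - 30\right) \left(1 + \frac{1}{6} \cdot 10\right) = - 34 \left(1 + \frac{5}{3}\right) = \left(-34\right) \frac{8}{3} = - \frac{272}{3}$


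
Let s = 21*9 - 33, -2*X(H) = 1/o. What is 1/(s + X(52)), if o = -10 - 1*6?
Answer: 32/4993 ≈ 0.0064090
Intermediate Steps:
o = -16 (o = -10 - 6 = -16)
X(H) = 1/32 (X(H) = -½/(-16) = -½*(-1/16) = 1/32)
s = 156 (s = 189 - 33 = 156)
1/(s + X(52)) = 1/(156 + 1/32) = 1/(4993/32) = 32/4993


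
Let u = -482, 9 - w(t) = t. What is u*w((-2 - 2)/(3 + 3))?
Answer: -13978/3 ≈ -4659.3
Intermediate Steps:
w(t) = 9 - t
u*w((-2 - 2)/(3 + 3)) = -482*(9 - (-2 - 2)/(3 + 3)) = -482*(9 - (-4)/6) = -482*(9 - 1*(-⅔)) = -482*(9 + ⅔) = -482*29/3 = -13978/3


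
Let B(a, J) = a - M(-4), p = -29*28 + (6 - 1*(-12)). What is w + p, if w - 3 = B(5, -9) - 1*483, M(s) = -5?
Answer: -1264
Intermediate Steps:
p = -794 (p = -812 + (6 + 12) = -812 + 18 = -794)
B(a, J) = 5 + a (B(a, J) = a - 1*(-5) = a + 5 = 5 + a)
w = -470 (w = 3 + ((5 + 5) - 1*483) = 3 + (10 - 483) = 3 - 473 = -470)
w + p = -470 - 794 = -1264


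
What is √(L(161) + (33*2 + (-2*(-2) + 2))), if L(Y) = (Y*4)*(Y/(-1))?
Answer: 2*I*√25903 ≈ 321.89*I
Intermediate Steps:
L(Y) = -4*Y² (L(Y) = (4*Y)*(Y*(-1)) = (4*Y)*(-Y) = -4*Y²)
√(L(161) + (33*2 + (-2*(-2) + 2))) = √(-4*161² + (33*2 + (-2*(-2) + 2))) = √(-4*25921 + (66 + (4 + 2))) = √(-103684 + (66 + 6)) = √(-103684 + 72) = √(-103612) = 2*I*√25903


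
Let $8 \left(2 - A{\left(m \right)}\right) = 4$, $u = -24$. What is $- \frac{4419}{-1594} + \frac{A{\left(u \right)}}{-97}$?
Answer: $\frac{213126}{77309} \approx 2.7568$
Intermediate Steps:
$A{\left(m \right)} = \frac{3}{2}$ ($A{\left(m \right)} = 2 - \frac{1}{2} = \frac{3}{2}$)
$- \frac{4419}{-1594} + \frac{A{\left(u \right)}}{-97} = - \frac{4419}{-1594} + \frac{3}{2 \left(-97\right)} = \left(-4419\right) \left(- \frac{1}{1594}\right) + \frac{3}{2} \left(- \frac{1}{97}\right) = \frac{4419}{1594} - \frac{3}{194} = \frac{213126}{77309}$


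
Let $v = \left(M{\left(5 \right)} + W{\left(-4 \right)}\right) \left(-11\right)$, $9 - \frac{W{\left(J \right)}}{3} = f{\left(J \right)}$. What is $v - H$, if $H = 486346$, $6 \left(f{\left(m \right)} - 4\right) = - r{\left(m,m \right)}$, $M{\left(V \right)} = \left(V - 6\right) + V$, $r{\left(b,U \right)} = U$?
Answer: $-486533$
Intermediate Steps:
$M{\left(V \right)} = -6 + 2 V$ ($M{\left(V \right)} = \left(-6 + V\right) + V = -6 + 2 V$)
$f{\left(m \right)} = 4 - \frac{m}{6}$ ($f{\left(m \right)} = 4 + \frac{\left(-1\right) m}{6} = 4 - \frac{m}{6}$)
$W{\left(J \right)} = 15 + \frac{J}{2}$ ($W{\left(J \right)} = 27 - 3 \left(4 - \frac{J}{6}\right) = 27 + \left(-12 + \frac{J}{2}\right) = 15 + \frac{J}{2}$)
$v = -187$ ($v = \left(\left(-6 + 2 \cdot 5\right) + \left(15 + \frac{1}{2} \left(-4\right)\right)\right) \left(-11\right) = \left(\left(-6 + 10\right) + \left(15 - 2\right)\right) \left(-11\right) = \left(4 + 13\right) \left(-11\right) = 17 \left(-11\right) = -187$)
$v - H = -187 - 486346 = -486533$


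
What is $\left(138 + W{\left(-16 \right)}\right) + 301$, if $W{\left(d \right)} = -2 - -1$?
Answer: $438$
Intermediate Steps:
$W{\left(d \right)} = -1$ ($W{\left(d \right)} = -2 + 1 = -1$)
$\left(138 + W{\left(-16 \right)}\right) + 301 = \left(138 - 1\right) + 301 = 137 + 301 = 438$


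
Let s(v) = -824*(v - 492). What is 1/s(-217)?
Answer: 1/584216 ≈ 1.7117e-6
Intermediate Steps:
s(v) = 405408 - 824*v (s(v) = -824*(-492 + v) = 405408 - 824*v)
1/s(-217) = 1/(405408 - 824*(-217)) = 1/(405408 + 178808) = 1/584216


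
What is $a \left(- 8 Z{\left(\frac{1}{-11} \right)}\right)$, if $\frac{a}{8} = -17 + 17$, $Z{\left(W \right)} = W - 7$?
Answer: $0$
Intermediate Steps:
$Z{\left(W \right)} = -7 + W$
$a = 0$ ($a = 8 \left(-17 + 17\right) = 8 \cdot 0 = 0$)
$a \left(- 8 Z{\left(\frac{1}{-11} \right)}\right) = 0 \left(- 8 \left(-7 + \frac{1}{-11}\right)\right) = 0 \left(- 8 \left(-7 - \frac{1}{11}\right)\right) = 0 \left(\left(-8\right) \left(- \frac{78}{11}\right)\right) = 0 \cdot \frac{624}{11} = 0$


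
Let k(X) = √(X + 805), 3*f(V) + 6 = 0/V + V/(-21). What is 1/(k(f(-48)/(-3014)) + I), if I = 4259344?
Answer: 16849432446/71767528989090943 - √201558540414/287070115956363772 ≈ 2.3478e-7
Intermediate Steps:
f(V) = -2 - V/63 (f(V) = -2 + (0/V + V/(-21))/3 = -2 + (0 + V*(-1/21))/3 = -2 + (0 - V/21)/3 = -2 + (-V/21)/3 = -2 - V/63)
k(X) = √(805 + X)
1/(k(f(-48)/(-3014)) + I) = 1/(√(805 + (-2 - 1/63*(-48))/(-3014)) + 4259344) = 1/(√(805 + (-2 + 16/21)*(-1/3014)) + 4259344) = 1/(√(805 - 26/21*(-1/3014)) + 4259344) = 1/(√(805 + 13/31647) + 4259344) = 1/(√(25475848/31647) + 4259344) = 1/(2*√201558540414/31647 + 4259344) = 1/(4259344 + 2*√201558540414/31647)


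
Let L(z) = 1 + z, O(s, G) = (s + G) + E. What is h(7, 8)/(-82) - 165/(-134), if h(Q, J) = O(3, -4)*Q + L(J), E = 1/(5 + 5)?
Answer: 65841/54940 ≈ 1.1984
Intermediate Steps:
E = 1/10 ≈ 0.10000
O(s, G) = 1/10 + G + s (O(s, G) = (s + G) + 1/10 = (G + s) + 1/10 = 1/10 + G + s)
h(Q, J) = 1 + J - 9*Q/10 (h(Q, J) = (1/10 - 4 + 3)*Q + (1 + J) = -9*Q/10 + (1 + J) = 1 + J - 9*Q/10)
h(7, 8)/(-82) - 165/(-134) = (1 + 8 - 9/10*7)/(-82) - 165/(-134) = (1 + 8 - 63/10)*(-1/82) - 165*(-1/134) = (27/10)*(-1/82) + 165/134 = -27/820 + 165/134 = 65841/54940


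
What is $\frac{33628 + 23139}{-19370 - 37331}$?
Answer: $- \frac{56767}{56701} \approx -1.0012$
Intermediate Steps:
$\frac{33628 + 23139}{-19370 - 37331} = \frac{56767}{-56701} = 56767 \left(- \frac{1}{56701}\right) = - \frac{56767}{56701}$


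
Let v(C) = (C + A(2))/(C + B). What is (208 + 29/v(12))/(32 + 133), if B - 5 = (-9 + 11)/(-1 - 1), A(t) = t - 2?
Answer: 148/99 ≈ 1.4949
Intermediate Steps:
A(t) = -2 + t
B = 4 (B = 5 + (-9 + 11)/(-1 - 1) = 5 + 2/(-2) = 5 + 2*(-½) = 5 - 1 = 4)
v(C) = C/(4 + C) (v(C) = (C + (-2 + 2))/(C + 4) = (C + 0)/(4 + C) = C/(4 + C))
(208 + 29/v(12))/(32 + 133) = (208 + 29/((12/(4 + 12))))/(32 + 133) = (208 + 29/((12/16)))/165 = (208 + 29/((12*(1/16))))*(1/165) = (208 + 29/(¾))*(1/165) = (208 + 29*(4/3))*(1/165) = (208 + 116/3)*(1/165) = (740/3)*(1/165) = 148/99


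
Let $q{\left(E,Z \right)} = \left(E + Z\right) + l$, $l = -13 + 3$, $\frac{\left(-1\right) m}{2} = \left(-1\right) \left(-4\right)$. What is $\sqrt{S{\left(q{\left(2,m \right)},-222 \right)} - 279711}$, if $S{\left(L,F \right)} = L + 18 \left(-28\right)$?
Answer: $7 i \sqrt{5719} \approx 529.37 i$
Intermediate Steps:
$m = -8$ ($m = - 2 \left(\left(-1\right) \left(-4\right)\right) = \left(-2\right) 4 = -8$)
$l = -10$
$q{\left(E,Z \right)} = -10 + E + Z$ ($q{\left(E,Z \right)} = \left(E + Z\right) - 10 = -10 + E + Z$)
$S{\left(L,F \right)} = -504 + L$ ($S{\left(L,F \right)} = L - 504 = -504 + L$)
$\sqrt{S{\left(q{\left(2,m \right)},-222 \right)} - 279711} = \sqrt{\left(-504 - 16\right) - 279711} = \sqrt{-520 - 279711} = \sqrt{-280231} = 7 i \sqrt{5719}$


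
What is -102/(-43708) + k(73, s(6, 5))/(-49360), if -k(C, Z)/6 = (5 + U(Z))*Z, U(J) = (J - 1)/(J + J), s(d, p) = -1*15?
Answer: -2091483/269678360 ≈ -0.0077555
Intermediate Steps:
s(d, p) = -15
U(J) = (-1 + J)/(2*J) (U(J) = (-1 + J)/((2*J)) = (-1 + J)*(1/(2*J)) = (-1 + J)/(2*J))
k(C, Z) = -6*Z*(5 + (-1 + Z)/(2*Z)) (k(C, Z) = -6*(5 + (-1 + Z)/(2*Z))*Z = -6*Z*(5 + (-1 + Z)/(2*Z)))
-102/(-43708) + k(73, s(6, 5))/(-49360) = -102/(-43708) + (3 - 33*(-15))/(-49360) = -102*(-1/43708) + (3 + 495)*(-1/49360) = 51/21854 + 498*(-1/49360) = 51/21854 - 249/24680 = -2091483/269678360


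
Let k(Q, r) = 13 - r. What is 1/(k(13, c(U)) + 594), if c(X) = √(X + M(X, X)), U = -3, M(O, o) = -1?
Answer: 607/368453 + 2*I/368453 ≈ 0.0016474 + 5.4281e-6*I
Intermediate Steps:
c(X) = √(-1 + X) (c(X) = √(X - 1) = √(-1 + X))
1/(k(13, c(U)) + 594) = 1/((13 - √(-1 - 3)) + 594) = 1/((13 - √(-4)) + 594) = 1/((13 - 2*I) + 594) = 1/(607 - 2*I) = (607 + 2*I)/368453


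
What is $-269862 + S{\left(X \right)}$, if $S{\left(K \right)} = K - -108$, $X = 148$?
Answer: $-269606$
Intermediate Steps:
$S{\left(K \right)} = 108 + K$ ($S{\left(K \right)} = K + 108 = 108 + K$)
$-269862 + S{\left(X \right)} = -269862 + \left(108 + 148\right) = -269862 + 256 = -269606$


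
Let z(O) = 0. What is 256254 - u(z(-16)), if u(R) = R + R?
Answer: 256254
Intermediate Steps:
u(R) = 2*R
256254 - u(z(-16)) = 256254 - 2*0 = 256254 - 1*0 = 256254 + 0 = 256254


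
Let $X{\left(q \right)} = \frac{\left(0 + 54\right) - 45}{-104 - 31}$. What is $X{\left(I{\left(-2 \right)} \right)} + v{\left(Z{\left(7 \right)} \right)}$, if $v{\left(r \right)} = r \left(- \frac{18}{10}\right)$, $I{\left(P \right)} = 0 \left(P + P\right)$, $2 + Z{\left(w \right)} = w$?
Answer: $- \frac{136}{15} \approx -9.0667$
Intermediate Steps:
$Z{\left(w \right)} = -2 + w$
$I{\left(P \right)} = 0$ ($I{\left(P \right)} = 0 \cdot 2 P = 0$)
$v{\left(r \right)} = - \frac{9 r}{5}$ ($v{\left(r \right)} = r \left(\left(-18\right) \frac{1}{10}\right) = r \left(- \frac{9}{5}\right) = - \frac{9 r}{5}$)
$X{\left(q \right)} = - \frac{1}{15}$ ($X{\left(q \right)} = \frac{54 - 45}{-135} = 9 \left(- \frac{1}{135}\right) = - \frac{1}{15}$)
$X{\left(I{\left(-2 \right)} \right)} + v{\left(Z{\left(7 \right)} \right)} = - \frac{1}{15} - \frac{9 \left(-2 + 7\right)}{5} = - \frac{1}{15} - 9 = - \frac{136}{15}$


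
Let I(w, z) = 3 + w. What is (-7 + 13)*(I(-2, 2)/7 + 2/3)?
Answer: 34/7 ≈ 4.8571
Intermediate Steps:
(-7 + 13)*(I(-2, 2)/7 + 2/3) = (-7 + 13)*((3 - 2)/7 + 2/3) = 6*(1*(1/7) + 2*(1/3)) = 6*(1/7 + 2/3) = 6*(17/21) = 34/7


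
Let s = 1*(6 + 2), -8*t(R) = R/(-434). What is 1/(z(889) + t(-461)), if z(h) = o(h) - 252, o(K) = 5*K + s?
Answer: 3472/14585411 ≈ 0.00023805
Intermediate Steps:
t(R) = R/3472 (t(R) = -R/(8*(-434)) = -R*(-1)/(8*434) = -(-1)*R/3472 = R/3472)
s = 8 (s = 1*8 = 8)
o(K) = 8 + 5*K (o(K) = 5*K + 8 = 8 + 5*K)
z(h) = -244 + 5*h (z(h) = (8 + 5*h) - 252 = -244 + 5*h)
1/(z(889) + t(-461)) = 1/((-244 + 5*889) + (1/3472)*(-461)) = 1/((-244 + 4445) - 461/3472) = 1/(4201 - 461/3472) = 1/(14585411/3472) = 3472/14585411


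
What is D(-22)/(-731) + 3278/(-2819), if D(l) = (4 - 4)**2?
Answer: -3278/2819 ≈ -1.1628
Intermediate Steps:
D(l) = 0 (D(l) = 0**2 = 0)
D(-22)/(-731) + 3278/(-2819) = 0/(-731) + 3278/(-2819) = 0*(-1/731) + 3278*(-1/2819) = 0 - 3278/2819 = -3278/2819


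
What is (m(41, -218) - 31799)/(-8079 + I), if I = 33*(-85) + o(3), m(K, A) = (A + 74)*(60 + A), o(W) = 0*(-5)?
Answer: 9047/10884 ≈ 0.83122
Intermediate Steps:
o(W) = 0
m(K, A) = (60 + A)*(74 + A) (m(K, A) = (74 + A)*(60 + A) = (60 + A)*(74 + A))
I = -2805 (I = 33*(-85) + 0 = -2805 + 0 = -2805)
(m(41, -218) - 31799)/(-8079 + I) = ((4440 + (-218)**2 + 134*(-218)) - 31799)/(-8079 - 2805) = ((4440 + 47524 - 29212) - 31799)/(-10884) = (22752 - 31799)*(-1/10884) = -9047*(-1/10884) = 9047/10884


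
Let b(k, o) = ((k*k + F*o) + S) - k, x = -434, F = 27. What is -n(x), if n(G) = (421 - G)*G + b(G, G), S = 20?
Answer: 193978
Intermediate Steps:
b(k, o) = 20 + k² - k + 27*o (b(k, o) = ((k*k + 27*o) + 20) - k = ((k² + 27*o) + 20) - k = (20 + k² + 27*o) - k = 20 + k² - k + 27*o)
n(G) = 20 + G² + 26*G + G*(421 - G) (n(G) = (421 - G)*G + (20 + G² - G + 27*G) = G*(421 - G) + (20 + G² + 26*G) = 20 + G² + 26*G + G*(421 - G))
-n(x) = -(20 + 447*(-434)) = -(20 - 193998) = -1*(-193978) = 193978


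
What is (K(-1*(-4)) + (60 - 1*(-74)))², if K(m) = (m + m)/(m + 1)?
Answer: 459684/25 ≈ 18387.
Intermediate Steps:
K(m) = 2*m/(1 + m) (K(m) = (2*m)/(1 + m) = 2*m/(1 + m))
(K(-1*(-4)) + (60 - 1*(-74)))² = (2*(-1*(-4))/(1 - 1*(-4)) + (60 - 1*(-74)))² = (2*4/(1 + 4) + (60 + 74))² = (2*4/5 + 134)² = (2*4*(⅕) + 134)² = (8/5 + 134)² = (678/5)² = 459684/25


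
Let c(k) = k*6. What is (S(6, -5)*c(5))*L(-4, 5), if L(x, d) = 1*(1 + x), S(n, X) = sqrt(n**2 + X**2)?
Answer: -90*sqrt(61) ≈ -702.92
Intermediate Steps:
c(k) = 6*k
S(n, X) = sqrt(X**2 + n**2)
L(x, d) = 1 + x
(S(6, -5)*c(5))*L(-4, 5) = (sqrt((-5)**2 + 6**2)*(6*5))*(1 - 4) = (sqrt(25 + 36)*30)*(-3) = (sqrt(61)*30)*(-3) = (30*sqrt(61))*(-3) = -90*sqrt(61)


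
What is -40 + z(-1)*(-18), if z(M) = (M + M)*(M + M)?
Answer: -112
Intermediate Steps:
z(M) = 4*M**2 (z(M) = (2*M)*(2*M) = 4*M**2)
-40 + z(-1)*(-18) = -40 + (4*(-1)**2)*(-18) = -40 + (4*1)*(-18) = -40 + 4*(-18) = -40 - 72 = -112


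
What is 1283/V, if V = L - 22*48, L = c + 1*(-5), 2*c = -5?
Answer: -2566/2127 ≈ -1.2064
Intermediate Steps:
c = -5/2 (c = (1/2)*(-5) = -5/2 ≈ -2.5000)
L = -15/2 (L = -5/2 + 1*(-5) = -5/2 - 5 = -15/2 ≈ -7.5000)
V = -2127/2 (V = -15/2 - 22*48 = -15/2 - 1056 = -2127/2 ≈ -1063.5)
1283/V = 1283/(-2127/2) = 1283*(-2/2127) = -2566/2127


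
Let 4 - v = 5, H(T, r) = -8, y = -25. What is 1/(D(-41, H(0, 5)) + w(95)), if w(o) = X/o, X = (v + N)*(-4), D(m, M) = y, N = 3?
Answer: -95/2383 ≈ -0.039866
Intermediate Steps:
D(m, M) = -25
v = -1 (v = 4 - 1*5 = 4 - 5 = -1)
X = -8 (X = (-1 + 3)*(-4) = 2*(-4) = -8)
w(o) = -8/o
1/(D(-41, H(0, 5)) + w(95)) = 1/(-25 - 8/95) = 1/(-2383/95) = -95/2383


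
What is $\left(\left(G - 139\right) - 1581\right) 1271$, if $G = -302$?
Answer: $-2569962$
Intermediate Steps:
$\left(\left(G - 139\right) - 1581\right) 1271 = \left(\left(-302 - 139\right) - 1581\right) 1271 = \left(-441 - 1581\right) 1271 = \left(-2022\right) 1271 = -2569962$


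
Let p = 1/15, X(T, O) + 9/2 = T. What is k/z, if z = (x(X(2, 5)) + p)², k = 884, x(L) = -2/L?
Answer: 15300/13 ≈ 1176.9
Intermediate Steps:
X(T, O) = -9/2 + T
p = 1/15 ≈ 0.066667
z = 169/225 (z = (-2/(-9/2 + 2) + 1/15)² = (-2/(-5/2) + 1/15)² = (-2*(-⅖) + 1/15)² = (⅘ + 1/15)² = (13/15)² = 169/225 ≈ 0.75111)
k/z = 884/(169/225) = 884*(225/169) = 15300/13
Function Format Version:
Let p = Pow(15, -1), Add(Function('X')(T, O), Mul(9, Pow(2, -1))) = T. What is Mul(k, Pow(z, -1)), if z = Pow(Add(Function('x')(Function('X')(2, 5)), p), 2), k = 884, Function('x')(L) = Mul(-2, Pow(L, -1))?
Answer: Rational(15300, 13) ≈ 1176.9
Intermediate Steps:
Function('X')(T, O) = Add(Rational(-9, 2), T)
p = Rational(1, 15) ≈ 0.066667
z = Rational(169, 225) (z = Pow(Add(Mul(-2, Pow(Add(Rational(-9, 2), 2), -1)), Rational(1, 15)), 2) = Pow(Add(Mul(-2, Pow(Rational(-5, 2), -1)), Rational(1, 15)), 2) = Pow(Add(Mul(-2, Rational(-2, 5)), Rational(1, 15)), 2) = Pow(Add(Rational(4, 5), Rational(1, 15)), 2) = Pow(Rational(13, 15), 2) = Rational(169, 225) ≈ 0.75111)
Mul(k, Pow(z, -1)) = Mul(884, Pow(Rational(169, 225), -1)) = Mul(884, Rational(225, 169)) = Rational(15300, 13)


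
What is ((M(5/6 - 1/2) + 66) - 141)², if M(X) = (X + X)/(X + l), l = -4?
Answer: 683929/121 ≈ 5652.3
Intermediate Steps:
M(X) = 2*X/(-4 + X) (M(X) = (X + X)/(X - 4) = (2*X)/(-4 + X) = 2*X/(-4 + X))
((M(5/6 - 1/2) + 66) - 141)² = ((2*(5/6 - 1/2)/(-4 + (5/6 - 1/2)) + 66) - 141)² = ((2*(5*(⅙) - 1*½)/(-4 + (5*(⅙) - 1*½)) + 66) - 141)² = ((2*(⅚ - ½)/(-4 + (⅚ - ½)) + 66) - 141)² = ((2*(⅓)/(-4 + ⅓) + 66) - 141)² = ((2*(⅓)/(-11/3) + 66) - 141)² = ((2*(⅓)*(-3/11) + 66) - 141)² = ((-2/11 + 66) - 141)² = (724/11 - 141)² = (-827/11)² = 683929/121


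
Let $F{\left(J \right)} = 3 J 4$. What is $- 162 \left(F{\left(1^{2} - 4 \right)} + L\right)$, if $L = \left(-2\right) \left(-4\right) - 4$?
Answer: $5184$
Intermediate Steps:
$F{\left(J \right)} = 12 J$
$L = 4$ ($L = 8 - 4 = 4$)
$- 162 \left(F{\left(1^{2} - 4 \right)} + L\right) = - 162 \left(12 \left(1^{2} - 4\right) + 4\right) = - 162 \left(12 \left(1 - 4\right) + 4\right) = - 162 \left(12 \left(-3\right) + 4\right) = - 162 \left(-36 + 4\right) = \left(-162\right) \left(-32\right) = 5184$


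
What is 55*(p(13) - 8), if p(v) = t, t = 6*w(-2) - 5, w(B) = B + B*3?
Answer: -3355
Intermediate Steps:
w(B) = 4*B (w(B) = B + 3*B = 4*B)
t = -53 (t = 6*(4*(-2)) - 5 = 6*(-8) - 5 = -48 - 5 = -53)
p(v) = -53
55*(p(13) - 8) = 55*(-53 - 8) = 55*(-61) = -3355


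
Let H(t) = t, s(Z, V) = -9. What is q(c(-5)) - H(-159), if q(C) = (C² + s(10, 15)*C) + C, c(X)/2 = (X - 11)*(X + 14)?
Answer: 85407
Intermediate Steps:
c(X) = 2*(-11 + X)*(14 + X) (c(X) = 2*((X - 11)*(X + 14)) = 2*((-11 + X)*(14 + X)) = 2*(-11 + X)*(14 + X))
q(C) = C² - 8*C (q(C) = (C² - 9*C) + C = C² - 8*C)
q(c(-5)) - H(-159) = (-308 + 2*(-5)² + 6*(-5))*(-8 + (-308 + 2*(-5)² + 6*(-5))) - 1*(-159) = (-308 + 2*25 - 30)*(-8 + (-308 + 2*25 - 30)) + 159 = (-308 + 50 - 30)*(-8 + (-308 + 50 - 30)) + 159 = -288*(-8 - 288) + 159 = -288*(-296) + 159 = 85248 + 159 = 85407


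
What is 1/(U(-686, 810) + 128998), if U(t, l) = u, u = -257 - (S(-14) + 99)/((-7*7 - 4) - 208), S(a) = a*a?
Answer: 261/33601696 ≈ 7.7675e-6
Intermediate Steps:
S(a) = a²
u = -66782/261 (u = -257 - ((-14)² + 99)/((-7*7 - 4) - 208) = -257 - (196 + 99)/((-49 - 4) - 208) = -257 - 295/(-53 - 208) = -257 - 295/(-261) = -257 - 295*(-1)/261 = -257 - 1*(-295/261) = -257 + 295/261 = -66782/261 ≈ -255.87)
U(t, l) = -66782/261
1/(U(-686, 810) + 128998) = 1/(-66782/261 + 128998) = 1/(33601696/261) = 261/33601696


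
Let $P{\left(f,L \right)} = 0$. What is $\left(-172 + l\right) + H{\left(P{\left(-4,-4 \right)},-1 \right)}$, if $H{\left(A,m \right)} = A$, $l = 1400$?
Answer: $1228$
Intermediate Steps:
$\left(-172 + l\right) + H{\left(P{\left(-4,-4 \right)},-1 \right)} = \left(-172 + 1400\right) + 0 = 1228 + 0 = 1228$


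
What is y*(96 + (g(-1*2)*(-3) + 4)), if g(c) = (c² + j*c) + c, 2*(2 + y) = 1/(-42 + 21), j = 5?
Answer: -5270/21 ≈ -250.95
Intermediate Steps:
y = -85/42 (y = -2 + 1/(2*(-42 + 21)) = -2 + (½)/(-21) = -2 + (½)*(-1/21) = -2 - 1/42 = -85/42 ≈ -2.0238)
g(c) = c² + 6*c (g(c) = (c² + 5*c) + c = c² + 6*c)
y*(96 + (g(-1*2)*(-3) + 4)) = -85*(96 + (((-1*2)*(6 - 1*2))*(-3) + 4))/42 = -85*(96 + (-2*(6 - 2)*(-3) + 4))/42 = -85*(96 + (-2*4*(-3) + 4))/42 = -85*(96 + (-8*(-3) + 4))/42 = -85*(96 + (24 + 4))/42 = -85*(96 + 28)/42 = -85/42*124 = -5270/21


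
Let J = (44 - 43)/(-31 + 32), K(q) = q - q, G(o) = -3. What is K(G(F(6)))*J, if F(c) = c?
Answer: 0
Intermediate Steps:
K(q) = 0
J = 1 (J = 1/1 = 1*1 = 1)
K(G(F(6)))*J = 0*1 = 0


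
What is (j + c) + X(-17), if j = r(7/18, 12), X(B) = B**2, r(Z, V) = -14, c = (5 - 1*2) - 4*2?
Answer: 270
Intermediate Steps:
c = -5 (c = (5 - 2) - 8 = 3 - 8 = -5)
j = -14
(j + c) + X(-17) = (-14 - 5) + (-17)**2 = -19 + 289 = 270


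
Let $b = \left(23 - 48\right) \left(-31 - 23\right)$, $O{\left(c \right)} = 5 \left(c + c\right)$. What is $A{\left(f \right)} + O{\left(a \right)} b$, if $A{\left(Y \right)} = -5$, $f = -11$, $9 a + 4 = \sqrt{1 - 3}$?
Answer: $-6005 + 1500 i \sqrt{2} \approx -6005.0 + 2121.3 i$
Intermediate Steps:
$a = - \frac{4}{9} + \frac{i \sqrt{2}}{9}$ ($a = - \frac{4}{9} + \frac{\sqrt{1 - 3}}{9} = - \frac{4}{9} + \frac{\sqrt{-2}}{9} = - \frac{4}{9} + \frac{i \sqrt{2}}{9} \approx -0.44444 + 0.15713 i$)
$O{\left(c \right)} = 10 c$ ($O{\left(c \right)} = 5 \cdot 2 c = 10 c$)
$b = 1350$ ($b = \left(-25\right) \left(-54\right) = 1350$)
$A{\left(f \right)} + O{\left(a \right)} b = -5 + 10 \left(- \frac{4}{9} + \frac{i \sqrt{2}}{9}\right) 1350 = -5 + \left(- \frac{40}{9} + \frac{10 i \sqrt{2}}{9}\right) 1350 = -5 - \left(6000 - 1500 i \sqrt{2}\right) = -6005 + 1500 i \sqrt{2}$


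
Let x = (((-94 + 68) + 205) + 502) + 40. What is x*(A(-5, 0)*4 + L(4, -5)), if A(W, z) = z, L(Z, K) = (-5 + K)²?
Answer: 72100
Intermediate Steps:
x = 721 (x = ((-26 + 205) + 502) + 40 = (179 + 502) + 40 = 681 + 40 = 721)
x*(A(-5, 0)*4 + L(4, -5)) = 721*(0*4 + (-5 - 5)²) = 721*(0 + (-10)²) = 721*(0 + 100) = 721*100 = 72100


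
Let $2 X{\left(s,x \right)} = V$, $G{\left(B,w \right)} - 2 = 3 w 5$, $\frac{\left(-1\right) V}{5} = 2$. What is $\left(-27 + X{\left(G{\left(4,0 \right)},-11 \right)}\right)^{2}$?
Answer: $1024$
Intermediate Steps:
$V = -10$ ($V = \left(-5\right) 2 = -10$)
$G{\left(B,w \right)} = 2 + 15 w$ ($G{\left(B,w \right)} = 2 + 3 w 5 = 2 + 15 w$)
$X{\left(s,x \right)} = -5$ ($X{\left(s,x \right)} = \frac{1}{2} \left(-10\right) = -5$)
$\left(-27 + X{\left(G{\left(4,0 \right)},-11 \right)}\right)^{2} = \left(-27 - 5\right)^{2} = \left(-32\right)^{2} = 1024$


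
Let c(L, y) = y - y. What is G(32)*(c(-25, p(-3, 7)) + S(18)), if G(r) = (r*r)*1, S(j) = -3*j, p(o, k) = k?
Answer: -55296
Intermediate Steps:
c(L, y) = 0
G(r) = r² (G(r) = r²*1 = r²)
G(32)*(c(-25, p(-3, 7)) + S(18)) = 32²*(0 - 3*18) = 1024*(0 - 54) = 1024*(-54) = -55296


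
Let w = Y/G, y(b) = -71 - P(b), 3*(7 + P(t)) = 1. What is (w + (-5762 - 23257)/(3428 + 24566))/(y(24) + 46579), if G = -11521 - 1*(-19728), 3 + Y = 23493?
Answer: 43388289/1105509710288 ≈ 3.9247e-5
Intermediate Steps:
Y = 23490 (Y = -3 + 23493 = 23490)
P(t) = -20/3 (P(t) = -7 + (⅓)*1 = -7 + ⅓ = -20/3)
G = 8207 (G = -11521 + 19728 = 8207)
y(b) = -193/3 (y(b) = -71 - 1*(-20/3) = -71 + 20/3 = -193/3)
w = 810/283 (w = 23490/8207 = 23490*(1/8207) = 810/283 ≈ 2.8622)
(w + (-5762 - 23257)/(3428 + 24566))/(y(24) + 46579) = (810/283 + (-5762 - 23257)/(3428 + 24566))/(-193/3 + 46579) = (810/283 - 29019/27994)/(139544/3) = (810/283 - 29019*1/27994)*(3/139544) = (810/283 - 29019/27994)*(3/139544) = (14462763/7922302)*(3/139544) = 43388289/1105509710288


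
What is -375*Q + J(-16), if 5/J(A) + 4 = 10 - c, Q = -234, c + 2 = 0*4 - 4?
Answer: 1053005/12 ≈ 87750.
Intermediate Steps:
c = -6 (c = -2 + (0*4 - 4) = -2 + (0 - 4) = -2 - 4 = -6)
J(A) = 5/12 (J(A) = 5/(-4 + (10 - 1*(-6))) = 5/(-4 + (10 + 6)) = 5/(-4 + 16) = 5/12)
-375*Q + J(-16) = -375*(-234) + 5/12 = 87750 + 5/12 = 1053005/12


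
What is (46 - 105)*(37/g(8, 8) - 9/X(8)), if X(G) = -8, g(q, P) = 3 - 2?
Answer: -17995/8 ≈ -2249.4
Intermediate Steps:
g(q, P) = 1
(46 - 105)*(37/g(8, 8) - 9/X(8)) = (46 - 105)*(37/1 - 9/(-8)) = -59*(37*1 - 9*(-⅛)) = -59*(37 + 9/8) = -59*305/8 = -17995/8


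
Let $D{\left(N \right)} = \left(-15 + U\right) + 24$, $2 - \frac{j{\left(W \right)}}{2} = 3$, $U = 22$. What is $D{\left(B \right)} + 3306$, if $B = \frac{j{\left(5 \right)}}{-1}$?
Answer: $3337$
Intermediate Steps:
$j{\left(W \right)} = -2$ ($j{\left(W \right)} = 4 - 6 = -2$)
$B = 2$ ($B = - \frac{2}{-1} = \left(-2\right) \left(-1\right) = 2$)
$D{\left(N \right)} = 31$ ($D{\left(N \right)} = \left(-15 + 22\right) + 24 = 7 + 24 = 31$)
$D{\left(B \right)} + 3306 = 31 + 3306 = 3337$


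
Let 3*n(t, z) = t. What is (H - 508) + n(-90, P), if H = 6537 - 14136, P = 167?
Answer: -8137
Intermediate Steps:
n(t, z) = t/3
H = -7599
(H - 508) + n(-90, P) = (-7599 - 508) + (⅓)*(-90) = -8107 - 30 = -8137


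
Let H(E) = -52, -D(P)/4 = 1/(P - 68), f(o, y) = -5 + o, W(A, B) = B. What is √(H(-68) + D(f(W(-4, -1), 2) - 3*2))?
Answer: I*√5195/10 ≈ 7.2076*I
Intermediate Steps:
D(P) = -4/(-68 + P) (D(P) = -4/(P - 68) = -4/(-68 + P))
√(H(-68) + D(f(W(-4, -1), 2) - 3*2)) = √(-52 - 4/(-68 + ((-5 - 1) - 3*2))) = √(-52 - 4/(-68 + (-6 - 6))) = √(-52 - 4/(-68 - 12)) = √(-52 - 4/(-80)) = √(-52 - 4*(-1/80)) = √(-52 + 1/20) = √(-1039/20) = I*√5195/10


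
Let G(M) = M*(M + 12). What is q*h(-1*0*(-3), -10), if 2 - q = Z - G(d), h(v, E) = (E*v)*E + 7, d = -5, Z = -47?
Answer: 98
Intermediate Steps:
G(M) = M*(12 + M)
h(v, E) = 7 + v*E² (h(v, E) = v*E² + 7 = 7 + v*E²)
q = 14 (q = 2 - (-47 - (-5)*(12 - 5)) = 2 - (-47 - (-5)*7) = 2 - (-47 - 1*(-35)) = 2 - (-47 + 35) = 2 - 1*(-12) = 2 + 12 = 14)
q*h(-1*0*(-3), -10) = 14*(7 + (-1*0*(-3))*(-10)²) = 14*(7 + (0*(-3))*100) = 14*(7 + 0*100) = 14*(7 + 0) = 14*7 = 98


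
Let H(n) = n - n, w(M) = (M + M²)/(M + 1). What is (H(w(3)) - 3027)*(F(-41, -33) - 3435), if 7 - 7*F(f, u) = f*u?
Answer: 76858557/7 ≈ 1.0980e+7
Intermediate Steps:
w(M) = (M + M²)/(1 + M)
F(f, u) = 1 - f*u/7
H(n) = 0
(H(w(3)) - 3027)*(F(-41, -33) - 3435) = (0 - 3027)*((1 - ⅐*(-41)*(-33)) - 3435) = -3027*((1 - 1353/7) - 3435) = -3027*(-1346/7 - 3435) = -3027*(-25391/7) = 76858557/7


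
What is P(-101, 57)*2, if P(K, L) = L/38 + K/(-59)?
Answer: 379/59 ≈ 6.4237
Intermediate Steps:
P(K, L) = -K/59 + L/38 (P(K, L) = L*(1/38) + K*(-1/59) = L/38 - K/59 = -K/59 + L/38)
P(-101, 57)*2 = (-1/59*(-101) + (1/38)*57)*2 = (101/59 + 3/2)*2 = (379/118)*2 = 379/59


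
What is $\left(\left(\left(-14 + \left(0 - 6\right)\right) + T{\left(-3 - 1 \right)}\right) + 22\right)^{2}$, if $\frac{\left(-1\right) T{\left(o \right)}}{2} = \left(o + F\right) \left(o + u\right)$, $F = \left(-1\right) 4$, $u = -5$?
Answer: $20164$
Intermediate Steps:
$F = -4$
$T{\left(o \right)} = - 2 \left(-5 + o\right) \left(-4 + o\right)$ ($T{\left(o \right)} = - 2 \left(o - 4\right) \left(o - 5\right) = - 2 \left(-4 + o\right) \left(-5 + o\right) = - 2 \left(-5 + o\right) \left(-4 + o\right)$)
$\left(\left(\left(-14 + \left(0 - 6\right)\right) + T{\left(-3 - 1 \right)}\right) + 22\right)^{2} = \left(\left(\left(-14 + \left(0 - 6\right)\right) - \left(40 - 18 \left(-3 - 1\right) + 2 \left(-3 - 1\right)^{2}\right)\right) + 22\right)^{2} = \left(\left(\left(-14 - 6\right) - \left(112 + 32\right)\right) + 22\right)^{2} = \left(\left(-20 - 144\right) + 22\right)^{2} = \left(-164 + 22\right)^{2} = \left(-142\right)^{2} = 20164$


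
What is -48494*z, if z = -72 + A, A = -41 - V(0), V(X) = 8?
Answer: 5867774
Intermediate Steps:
A = -49 (A = -41 - 1*8 = -41 - 8 = -49)
z = -121 (z = -72 - 49 = -121)
-48494*z = -48494*(-121) = 5867774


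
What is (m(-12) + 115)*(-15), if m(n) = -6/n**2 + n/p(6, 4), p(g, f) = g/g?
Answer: -12355/8 ≈ -1544.4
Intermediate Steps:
p(g, f) = 1
m(n) = n - 6/n**2 (m(n) = -6/n**2 + n/1 = -6/n**2 + n*1 = -6/n**2 + n = n - 6/n**2)
(m(-12) + 115)*(-15) = ((-12 - 6/(-12)**2) + 115)*(-15) = ((-12 - 6*1/144) + 115)*(-15) = ((-12 - 1/24) + 115)*(-15) = (-289/24 + 115)*(-15) = (2471/24)*(-15) = -12355/8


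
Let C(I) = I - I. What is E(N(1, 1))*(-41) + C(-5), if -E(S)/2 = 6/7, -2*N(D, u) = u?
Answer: 492/7 ≈ 70.286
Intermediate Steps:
N(D, u) = -u/2
C(I) = 0
E(S) = -12/7
E(N(1, 1))*(-41) + C(-5) = -12/7*(-41) + 0 = 492/7 + 0 = 492/7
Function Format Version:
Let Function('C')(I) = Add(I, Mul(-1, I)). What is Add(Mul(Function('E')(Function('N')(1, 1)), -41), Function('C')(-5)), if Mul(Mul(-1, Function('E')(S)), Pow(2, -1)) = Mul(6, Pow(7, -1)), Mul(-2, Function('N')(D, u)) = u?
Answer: Rational(492, 7) ≈ 70.286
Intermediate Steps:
Function('N')(D, u) = Mul(Rational(-1, 2), u)
Function('C')(I) = 0
Function('E')(S) = Rational(-12, 7) (Function('E')(S) = Mul(-2, Mul(6, Pow(7, -1))) = Mul(-2, Mul(6, Rational(1, 7))) = Mul(-2, Rational(6, 7)) = Rational(-12, 7))
Add(Mul(Function('E')(Function('N')(1, 1)), -41), Function('C')(-5)) = Add(Mul(Rational(-12, 7), -41), 0) = Add(Rational(492, 7), 0) = Rational(492, 7)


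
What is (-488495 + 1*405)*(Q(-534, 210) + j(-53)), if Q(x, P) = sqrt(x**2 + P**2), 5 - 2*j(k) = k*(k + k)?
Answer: 1369824585 - 2928540*sqrt(9146) ≈ 1.0898e+9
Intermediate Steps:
j(k) = 5/2 - k**2 (j(k) = 5/2 - k*(k + k)/2 = 5/2 - k*2*k/2 = 5/2 - k**2)
Q(x, P) = sqrt(P**2 + x**2)
(-488495 + 1*405)*(Q(-534, 210) + j(-53)) = (-488495 + 1*405)*(sqrt(210**2 + (-534)**2) + (5/2 - 1*(-53)**2)) = (-488495 + 405)*(sqrt(44100 + 285156) + (5/2 - 1*2809)) = -488090*(sqrt(329256) + (5/2 - 2809)) = -488090*(6*sqrt(9146) - 5613/2) = -488090*(-5613/2 + 6*sqrt(9146)) = 1369824585 - 2928540*sqrt(9146)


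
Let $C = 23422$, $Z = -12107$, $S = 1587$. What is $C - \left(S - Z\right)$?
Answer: $9728$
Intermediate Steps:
$C - \left(S - Z\right) = 23422 - 13694 = 9728$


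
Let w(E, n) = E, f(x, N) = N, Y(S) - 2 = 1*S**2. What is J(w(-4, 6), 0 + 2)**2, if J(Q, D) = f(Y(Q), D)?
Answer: 4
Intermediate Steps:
Y(S) = 2 + S**2 (Y(S) = 2 + 1*S**2 = 2 + S**2)
J(Q, D) = D
J(w(-4, 6), 0 + 2)**2 = (0 + 2)**2 = 2**2 = 4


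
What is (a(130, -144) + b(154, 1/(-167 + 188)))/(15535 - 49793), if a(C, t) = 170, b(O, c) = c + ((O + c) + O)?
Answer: -5020/359709 ≈ -0.013956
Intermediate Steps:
b(O, c) = 2*O + 2*c (b(O, c) = c + (c + 2*O) = 2*O + 2*c)
(a(130, -144) + b(154, 1/(-167 + 188)))/(15535 - 49793) = (170 + (2*154 + 2/(-167 + 188)))/(15535 - 49793) = (170 + (308 + 2/21))/(-34258) = (170 + (308 + 2*(1/21)))*(-1/34258) = (170 + (308 + 2/21))*(-1/34258) = (170 + 6470/21)*(-1/34258) = (10040/21)*(-1/34258) = -5020/359709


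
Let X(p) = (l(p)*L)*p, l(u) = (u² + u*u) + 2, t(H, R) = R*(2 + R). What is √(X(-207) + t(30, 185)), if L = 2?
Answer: I*√35445205 ≈ 5953.6*I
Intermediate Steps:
l(u) = 2 + 2*u² (l(u) = (u² + u²) + 2 = 2*u² + 2 = 2 + 2*u²)
X(p) = p*(4 + 4*p²) (X(p) = ((2 + 2*p²)*2)*p = (4 + 4*p²)*p = p*(4 + 4*p²))
√(X(-207) + t(30, 185)) = √(4*(-207)*(1 + (-207)²) + 185*(2 + 185)) = √(4*(-207)*(1 + 42849) + 185*187) = √(4*(-207)*42850 + 34595) = √(-35479800 + 34595) = √(-35445205) = I*√35445205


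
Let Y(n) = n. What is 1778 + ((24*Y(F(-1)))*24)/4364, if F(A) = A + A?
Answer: 1939510/1091 ≈ 1777.7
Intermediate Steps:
F(A) = 2*A
1778 + ((24*Y(F(-1)))*24)/4364 = 1778 + ((24*(2*(-1)))*24)/4364 = 1778 + ((24*(-2))*24)*(1/4364) = 1778 - 48*24*(1/4364) = 1778 - 1152*1/4364 = 1778 - 288/1091 = 1939510/1091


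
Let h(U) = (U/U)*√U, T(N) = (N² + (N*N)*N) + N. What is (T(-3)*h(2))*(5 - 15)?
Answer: 210*√2 ≈ 296.98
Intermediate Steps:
T(N) = N + N² + N³ (T(N) = (N² + N²*N) + N = (N² + N³) + N = N + N² + N³)
h(U) = √U (h(U) = 1*√U = √U)
(T(-3)*h(2))*(5 - 15) = ((-3*(1 - 3 + (-3)²))*√2)*(5 - 15) = ((-3*(1 - 3 + 9))*√2)*(-10) = ((-3*7)*√2)*(-10) = -21*√2*(-10) = 210*√2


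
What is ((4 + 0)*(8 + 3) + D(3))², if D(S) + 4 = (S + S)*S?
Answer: 3364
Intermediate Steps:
D(S) = -4 + 2*S² (D(S) = -4 + (S + S)*S = -4 + (2*S)*S = -4 + 2*S²)
((4 + 0)*(8 + 3) + D(3))² = ((4 + 0)*(8 + 3) + (-4 + 2*3²))² = (4*11 + (-4 + 2*9))² = (44 + (-4 + 18))² = (44 + 14)² = 58² = 3364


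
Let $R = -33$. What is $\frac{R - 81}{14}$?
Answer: $- \frac{57}{7} \approx -8.1429$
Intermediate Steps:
$\frac{R - 81}{14} = \frac{-33 - 81}{14} = \left(-114\right) \frac{1}{14} = - \frac{57}{7}$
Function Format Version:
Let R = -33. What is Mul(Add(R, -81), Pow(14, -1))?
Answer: Rational(-57, 7) ≈ -8.1429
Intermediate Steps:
Mul(Add(R, -81), Pow(14, -1)) = Mul(Add(-33, -81), Pow(14, -1)) = Mul(-114, Rational(1, 14)) = Rational(-57, 7)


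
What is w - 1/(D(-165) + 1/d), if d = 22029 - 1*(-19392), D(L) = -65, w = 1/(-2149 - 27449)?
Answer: 611643197/39844294836 ≈ 0.015351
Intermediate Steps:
w = -1/29598 (w = 1/(-29598) = -1/29598 ≈ -3.3786e-5)
d = 41421 (d = 22029 + 19392 = 41421)
w - 1/(D(-165) + 1/d) = -1/29598 - 1/(-65 + 1/41421) = -1/29598 - 1/(-2692364/41421) = -1/29598 - 1*(-41421/2692364) = -1/29598 + 41421/2692364 = 611643197/39844294836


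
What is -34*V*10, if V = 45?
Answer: -15300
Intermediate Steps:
-34*V*10 = -34*45*10 = -1530*10 = -15300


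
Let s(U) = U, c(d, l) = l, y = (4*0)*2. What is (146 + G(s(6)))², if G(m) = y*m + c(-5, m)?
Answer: 23104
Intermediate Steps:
y = 0 (y = 0*2 = 0)
G(m) = m (G(m) = 0*m + m = 0 + m = m)
(146 + G(s(6)))² = (146 + 6)² = 152² = 23104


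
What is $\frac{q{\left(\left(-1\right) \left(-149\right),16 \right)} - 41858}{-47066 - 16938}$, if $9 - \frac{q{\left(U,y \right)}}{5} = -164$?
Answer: $\frac{40993}{64004} \approx 0.64048$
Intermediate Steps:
$q{\left(U,y \right)} = 865$ ($q{\left(U,y \right)} = 45 - -820 = 45 + 820 = 865$)
$\frac{q{\left(\left(-1\right) \left(-149\right),16 \right)} - 41858}{-47066 - 16938} = \frac{865 - 41858}{-47066 - 16938} = - \frac{40993}{-64004} = \left(-40993\right) \left(- \frac{1}{64004}\right) = \frac{40993}{64004}$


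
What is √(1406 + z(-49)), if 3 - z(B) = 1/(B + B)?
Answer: √276166/14 ≈ 37.537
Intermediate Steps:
z(B) = 3 - 1/(2*B) (z(B) = 3 - 1/(B + B) = 3 - 1/(2*B))
√(1406 + z(-49)) = √(1406 + (3 - ½/(-49))) = √(1406 + (3 - ½*(-1/49))) = √(1406 + (3 + 1/98)) = √(1406 + 295/98) = √(138083/98) = √276166/14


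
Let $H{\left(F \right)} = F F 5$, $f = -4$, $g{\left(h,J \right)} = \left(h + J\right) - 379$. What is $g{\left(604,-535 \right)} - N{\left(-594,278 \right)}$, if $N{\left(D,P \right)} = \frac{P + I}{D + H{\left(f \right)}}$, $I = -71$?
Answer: $- \frac{159133}{514} \approx -309.6$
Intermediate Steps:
$g{\left(h,J \right)} = -379 + J + h$ ($g{\left(h,J \right)} = \left(J + h\right) - 379 = -379 + J + h$)
$H{\left(F \right)} = 5 F^{2}$ ($H{\left(F \right)} = F^{2} \cdot 5 = 5 F^{2}$)
$N{\left(D,P \right)} = \frac{-71 + P}{80 + D}$ ($N{\left(D,P \right)} = \frac{P - 71}{D + 5 \left(-4\right)^{2}} = \frac{-71 + P}{D + 5 \cdot 16} = \frac{-71 + P}{D + 80} = \frac{-71 + P}{80 + D}$)
$g{\left(604,-535 \right)} - N{\left(-594,278 \right)} = \left(-379 - 535 + 604\right) - \frac{-71 + 278}{80 - 594} = -310 - \frac{1}{-514} \cdot 207 = -310 - \left(- \frac{1}{514}\right) 207 = -310 - - \frac{207}{514} = -310 + \frac{207}{514} = - \frac{159133}{514}$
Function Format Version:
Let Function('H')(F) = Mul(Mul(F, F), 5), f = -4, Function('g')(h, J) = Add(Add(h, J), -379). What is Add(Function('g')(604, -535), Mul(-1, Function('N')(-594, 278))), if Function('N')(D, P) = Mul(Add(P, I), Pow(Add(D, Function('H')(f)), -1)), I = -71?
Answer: Rational(-159133, 514) ≈ -309.60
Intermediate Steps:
Function('g')(h, J) = Add(-379, J, h) (Function('g')(h, J) = Add(Add(J, h), -379) = Add(-379, J, h))
Function('H')(F) = Mul(5, Pow(F, 2)) (Function('H')(F) = Mul(Pow(F, 2), 5) = Mul(5, Pow(F, 2)))
Function('N')(D, P) = Mul(Pow(Add(80, D), -1), Add(-71, P)) (Function('N')(D, P) = Mul(Add(P, -71), Pow(Add(D, Mul(5, Pow(-4, 2))), -1)) = Mul(Add(-71, P), Pow(Add(D, Mul(5, 16)), -1)) = Mul(Add(-71, P), Pow(Add(D, 80), -1)) = Mul(Add(-71, P), Pow(Add(80, D), -1)) = Mul(Pow(Add(80, D), -1), Add(-71, P)))
Add(Function('g')(604, -535), Mul(-1, Function('N')(-594, 278))) = Add(Add(-379, -535, 604), Mul(-1, Mul(Pow(Add(80, -594), -1), Add(-71, 278)))) = Add(-310, Mul(-1, Mul(Pow(-514, -1), 207))) = Add(-310, Mul(-1, Mul(Rational(-1, 514), 207))) = Add(-310, Mul(-1, Rational(-207, 514))) = Add(-310, Rational(207, 514)) = Rational(-159133, 514)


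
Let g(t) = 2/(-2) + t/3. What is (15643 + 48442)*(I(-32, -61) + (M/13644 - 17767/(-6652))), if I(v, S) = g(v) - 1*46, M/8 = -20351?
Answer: -97319578345115/22689972 ≈ -4.2891e+6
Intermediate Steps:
M = -162808 (M = 8*(-20351) = -162808)
g(t) = -1 + t/3 (g(t) = 2*(-1/2) + t*(1/3) = -1 + t/3)
I(v, S) = -47 + v/3 (I(v, S) = (-1 + v/3) - 1*46 = (-1 + v/3) - 46 = -47 + v/3)
(15643 + 48442)*(I(-32, -61) + (M/13644 - 17767/(-6652))) = (15643 + 48442)*((-47 + (1/3)*(-32)) + (-162808/13644 - 17767/(-6652))) = 64085*((-47 - 32/3) + (-162808*1/13644 - 17767*(-1/6652))) = 64085*(-173/3 + (-40702/3411 + 17767/6652)) = 64085*(-173/3 - 210146467/22689972) = 64085*(-1518601519/22689972) = -97319578345115/22689972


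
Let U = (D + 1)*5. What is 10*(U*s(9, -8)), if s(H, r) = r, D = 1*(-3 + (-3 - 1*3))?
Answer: 3200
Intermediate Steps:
D = -9 (D = 1*(-3 + (-3 - 3)) = 1*(-3 - 6) = 1*(-9) = -9)
U = -40 (U = (-9 + 1)*5 = -8*5 = -40)
10*(U*s(9, -8)) = 10*(-40*(-8)) = 10*320 = 3200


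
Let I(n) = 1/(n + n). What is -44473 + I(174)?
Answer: -15476603/348 ≈ -44473.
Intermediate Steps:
I(n) = 1/(2*n)
-44473 + I(174) = -44473 + (½)/174 = -44473 + (½)*(1/174) = -44473 + 1/348 = -15476603/348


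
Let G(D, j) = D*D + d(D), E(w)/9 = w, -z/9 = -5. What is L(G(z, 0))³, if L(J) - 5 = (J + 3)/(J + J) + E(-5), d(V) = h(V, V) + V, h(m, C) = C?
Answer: -21594106774423/350402625 ≈ -61627.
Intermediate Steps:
z = 45 (z = -9*(-5) = 45)
d(V) = 2*V (d(V) = V + V = 2*V)
E(w) = 9*w
G(D, j) = D² + 2*D (G(D, j) = D*D + 2*D = D² + 2*D)
L(J) = -40 + (3 + J)/(2*J) (L(J) = 5 + ((J + 3)/(J + J) + 9*(-5)) = 5 + ((3 + J)/((2*J)) - 45) = 5 + ((3 + J)*(1/(2*J)) - 45) = 5 + ((3 + J)/(2*J) - 45) = 5 + (-45 + (3 + J)/(2*J)) = -40 + (3 + J)/(2*J))
L(G(z, 0))³ = ((3 - 3555*(2 + 45))/(2*((45*(2 + 45)))))³ = ((3 - 3555*47)/(2*((45*47))))³ = ((½)*(3 - 79*2115)/2115)³ = ((½)*(1/2115)*(3 - 167085))³ = ((½)*(1/2115)*(-167082))³ = (-27847/705)³ = -21594106774423/350402625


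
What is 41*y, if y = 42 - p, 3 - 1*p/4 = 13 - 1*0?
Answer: 3362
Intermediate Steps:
p = -40 (p = 12 - 4*(13 - 1*0) = 12 - 4*(13 + 0) = 12 - 4*13 = 12 - 52 = -40)
y = 82 (y = 42 - 1*(-40) = 42 + 40 = 82)
41*y = 41*82 = 3362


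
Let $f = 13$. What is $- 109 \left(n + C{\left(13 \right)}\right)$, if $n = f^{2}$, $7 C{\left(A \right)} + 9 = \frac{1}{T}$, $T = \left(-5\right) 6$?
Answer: $- \frac{3838871}{210} \approx -18280.0$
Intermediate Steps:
$T = -30$
$C{\left(A \right)} = - \frac{271}{210}$ ($C{\left(A \right)} = - \frac{9}{7} + \frac{1}{7 \left(-30\right)} = - \frac{9}{7} + \frac{1}{7} \left(- \frac{1}{30}\right) = - \frac{9}{7} - \frac{1}{210} = - \frac{271}{210}$)
$n = 169$ ($n = 13^{2} = 169$)
$- 109 \left(n + C{\left(13 \right)}\right) = - 109 \left(169 - \frac{271}{210}\right) = \left(-109\right) \frac{35219}{210} = - \frac{3838871}{210}$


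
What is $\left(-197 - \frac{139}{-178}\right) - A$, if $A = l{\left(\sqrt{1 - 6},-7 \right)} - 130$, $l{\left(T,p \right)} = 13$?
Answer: $- \frac{14101}{178} \approx -79.219$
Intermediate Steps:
$A = -117$ ($A = 13 - 130 = -117$)
$\left(-197 - \frac{139}{-178}\right) - A = \left(-197 - \frac{139}{-178}\right) - -117 = \left(-197 - 139 \left(- \frac{1}{178}\right)\right) + 117 = \left(-197 - - \frac{139}{178}\right) + 117 = \left(-197 + \frac{139}{178}\right) + 117 = - \frac{34927}{178} + 117 = - \frac{14101}{178}$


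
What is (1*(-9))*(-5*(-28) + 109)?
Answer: -2241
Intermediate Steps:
(1*(-9))*(-5*(-28) + 109) = -9*(140 + 109) = -9*249 = -2241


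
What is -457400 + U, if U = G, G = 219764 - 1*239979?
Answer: -477615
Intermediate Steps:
G = -20215 (G = 219764 - 239979 = -20215)
U = -20215
-457400 + U = -457400 - 20215 = -477615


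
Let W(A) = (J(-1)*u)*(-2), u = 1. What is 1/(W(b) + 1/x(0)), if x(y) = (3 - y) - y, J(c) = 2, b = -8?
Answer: -3/11 ≈ -0.27273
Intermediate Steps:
W(A) = -4 (W(A) = (2*1)*(-2) = 2*(-2) = -4)
x(y) = 3 - 2*y
1/(W(b) + 1/x(0)) = 1/(-4 + 1/(3 - 2*0)) = 1/(-4 + 1/(3 + 0)) = 1/(-4 + 1/3) = 1/(-4 + ⅓) = 1/(-11/3) = -3/11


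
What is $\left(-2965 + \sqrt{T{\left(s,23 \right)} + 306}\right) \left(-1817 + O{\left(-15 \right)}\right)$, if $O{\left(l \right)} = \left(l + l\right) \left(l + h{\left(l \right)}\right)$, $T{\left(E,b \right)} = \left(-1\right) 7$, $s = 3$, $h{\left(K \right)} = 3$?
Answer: $4320005 - 1457 \sqrt{299} \approx 4.2948 \cdot 10^{6}$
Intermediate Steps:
$T{\left(E,b \right)} = -7$
$O{\left(l \right)} = 2 l \left(3 + l\right)$ ($O{\left(l \right)} = \left(l + l\right) \left(l + 3\right) = 2 l \left(3 + l\right)$)
$\left(-2965 + \sqrt{T{\left(s,23 \right)} + 306}\right) \left(-1817 + O{\left(-15 \right)}\right) = \left(-2965 + \sqrt{-7 + 306}\right) \left(-1817 + 2 \left(-15\right) \left(3 - 15\right)\right) = \left(-2965 + \sqrt{299}\right) \left(-1817 + 2 \left(-15\right) \left(-12\right)\right) = \left(-2965 + \sqrt{299}\right) \left(-1817 + 360\right) = \left(-2965 + \sqrt{299}\right) \left(-1457\right) = 4320005 - 1457 \sqrt{299}$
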